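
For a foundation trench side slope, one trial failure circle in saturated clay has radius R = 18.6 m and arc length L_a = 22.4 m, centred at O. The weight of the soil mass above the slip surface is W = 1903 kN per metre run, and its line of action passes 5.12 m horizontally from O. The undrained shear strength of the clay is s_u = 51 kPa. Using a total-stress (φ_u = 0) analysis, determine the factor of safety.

Taking moments about the centre O, the resisting moment is provided by the undrained shear strength acting along the arc:
M_R = s_u·L_a·R = 51·22.40·18.6 = 21248.6 kN·m/m
M_D = W·d = 1903·5.12 = 9743.4 kN·m/m
FS = M_R / M_D = 21248.6 / 9743.4 = 2.181

FS = 2.18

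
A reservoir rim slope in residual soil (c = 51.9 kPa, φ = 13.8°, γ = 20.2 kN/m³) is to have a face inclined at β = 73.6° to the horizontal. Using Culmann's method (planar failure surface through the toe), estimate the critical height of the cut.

Culmann's analysis gives the critical failure plane at α_cr = (β + φ)/2 = (73.6 + 13.8)/2 = 43.7°, and the critical height
H_c = (4c/γ) · sinβ cosφ / [1 − cos(β − φ)]
    = (4·51.9/20.2) · sin73.6°·cos13.8° / [1 − cos(59.8°)]
    = 10.277 · 0.9593·0.9711 / [1 − 0.5030]
    = 10.277 · 0.9316 / 0.4970
    = 19.27 m

H_c = 19.27 m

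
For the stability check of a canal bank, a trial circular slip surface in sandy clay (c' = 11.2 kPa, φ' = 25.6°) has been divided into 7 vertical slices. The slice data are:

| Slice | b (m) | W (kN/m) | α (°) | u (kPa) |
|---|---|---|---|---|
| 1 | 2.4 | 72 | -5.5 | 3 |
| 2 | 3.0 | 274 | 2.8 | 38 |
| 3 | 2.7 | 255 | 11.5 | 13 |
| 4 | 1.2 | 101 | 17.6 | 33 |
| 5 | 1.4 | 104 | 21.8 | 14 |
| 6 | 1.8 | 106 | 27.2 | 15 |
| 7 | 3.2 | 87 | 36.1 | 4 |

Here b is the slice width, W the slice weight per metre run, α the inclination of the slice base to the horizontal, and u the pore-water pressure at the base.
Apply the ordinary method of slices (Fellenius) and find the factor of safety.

Ordinary method of slices: FS = Σ[c'·Δl_i + (W_i cosα_i − u_i·Δl_i)·tanφ'] / Σ W_i sinα_i, with Δl_i = b_i / cosα_i.
Slice 1: Δl = 2.4/cos(-5.5°) = 2.411 m; N'_1 = 72·cos(-5.5°) − 3·2.411 = 64.4; c'Δl = 27.00; W sinα = -6.9
Slice 2: Δl = 3.0/cos2.8° = 3.004 m; N'_2 = 274·cos2.8° − 38·3.004 = 159.5; c'Δl = 33.64; W sinα = 13.4
Slice 3: Δl = 2.7/cos11.5° = 2.755 m; N'_3 = 255·cos11.5° − 13·2.755 = 214.1; c'Δl = 30.86; W sinα = 50.8
Slice 4: Δl = 1.2/cos17.6° = 1.259 m; N'_4 = 101·cos17.6° − 33·1.259 = 54.7; c'Δl = 14.10; W sinα = 30.5
Slice 5: Δl = 1.4/cos21.8° = 1.508 m; N'_5 = 104·cos21.8° − 14·1.508 = 75.5; c'Δl = 16.89; W sinα = 38.6
Slice 6: Δl = 1.8/cos27.2° = 2.024 m; N'_6 = 106·cos27.2° − 15·2.024 = 63.9; c'Δl = 22.67; W sinα = 48.5
Slice 7: Δl = 3.2/cos36.1° = 3.960 m; N'_7 = 87·cos36.1° − 4·3.960 = 54.5; c'Δl = 44.36; W sinα = 51.3
Σc'Δl = 189.5 kN/m; ΣN' = 686.6 kN/m; ΣW sinα = 226.2 kN/m
Resisting = 189.5 + 686.6·tan25.6° = 189.5 + 329.0 = 518.5 kN/m
FS = 518.5 / 226.2 = 2.292

FS = 2.29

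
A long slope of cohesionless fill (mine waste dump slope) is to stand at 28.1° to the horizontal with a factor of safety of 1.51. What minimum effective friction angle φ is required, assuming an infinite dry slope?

FS = tanφ/tanβ ⇒ tanφ = FS · tanβ = 1.51 · tan28.1° = 0.8063
φ = arctan(0.8063) = 38.88°

φ = 38.9°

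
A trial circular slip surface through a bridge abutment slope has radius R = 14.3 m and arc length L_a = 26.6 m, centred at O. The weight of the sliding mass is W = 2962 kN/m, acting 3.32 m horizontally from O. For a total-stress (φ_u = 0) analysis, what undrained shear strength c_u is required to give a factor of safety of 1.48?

c_u = 38.3 kPa

FS = c_u·L_a·R / (W·d), so c_u = FS·W·d / (L_a·R).
c_u = 1.48·2962·3.32 / (26.60·14.3) = 14554.1 / 380.38 = 38.26 kPa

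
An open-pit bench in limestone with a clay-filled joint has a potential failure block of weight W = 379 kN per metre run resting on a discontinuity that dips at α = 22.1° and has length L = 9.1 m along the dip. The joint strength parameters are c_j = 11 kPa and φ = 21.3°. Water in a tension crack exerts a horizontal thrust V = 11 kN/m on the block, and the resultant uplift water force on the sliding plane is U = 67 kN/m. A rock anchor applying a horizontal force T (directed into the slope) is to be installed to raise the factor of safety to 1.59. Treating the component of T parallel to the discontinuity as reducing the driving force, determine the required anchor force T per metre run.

T = 21 kN/m

Resolving forces along and normal to the sliding plane, with the horizontal anchor force T adding T·sinα to the effective normal force and T·cosα acting up the plane against the driving force:
FS = [c_jL + (W cosα − U − V sinα + T sinα) tanφ] / [W sinα + V cosα − T cosα]
Without the anchor: N' = 280.0 kN/m, driving T_d = 152.8 kN/m, resisting R = 11·9.1 + 280.0·tan21.3° = 209.3 kN/m, FS = 1.37.
Setting FS = 1.59 and solving for T:
1.59·(152.8 − T cos22.1°) = 209.3 + T sin22.1°·tan21.3°
T·(sin22.1°·tan21.3° + 1.59·cos22.1°) = 1.59·152.8 − 209.3
T·(0.3762·0.3899 + 1.59·0.9265) = 242.9 − 209.3 = 33.6
T·1.6199 = 33.6
T = 20.8 kN/m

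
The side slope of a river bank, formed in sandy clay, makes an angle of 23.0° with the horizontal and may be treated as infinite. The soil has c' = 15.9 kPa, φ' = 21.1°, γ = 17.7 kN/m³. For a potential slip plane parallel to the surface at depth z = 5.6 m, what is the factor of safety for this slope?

FS = 1.36

For an infinite slope with a slip plane parallel to the surface (no pore pressure): FS = [c' + γz cos²β tanφ'] / [γz sinβ cosβ].
γz = 17.7·5.6 = 99.12 kN/m²
Numerator = 15.9 + 99.12·cos²23.0°·tan21.1° = 15.9 + 99.12·0.8473·0.3859 = 48.308 kPa
Denominator = 99.12·sin23.0°·cos23.0° = 99.12·0.3907·0.9205 = 35.650 kPa
FS = 48.308 / 35.650 = 1.355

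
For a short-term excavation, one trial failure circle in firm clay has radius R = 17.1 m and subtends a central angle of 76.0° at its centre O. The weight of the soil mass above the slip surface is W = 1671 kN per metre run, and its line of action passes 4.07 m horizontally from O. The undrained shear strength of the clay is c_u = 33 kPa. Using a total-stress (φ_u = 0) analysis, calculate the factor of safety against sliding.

FS = 1.88

Taking moments about the centre O, the resisting moment is provided by the undrained shear strength acting along the arc:
Arc length L_a = R·θ = 17.1·(76.0°·π/180) = 17.1·1.3265 = 22.68 m
M_R = c_u·L_a·R = 33·22.68·17.1 = 12799.6 kN·m/m
M_D = W·d = 1671·4.07 = 6801.0 kN·m/m
FS = M_R / M_D = 12799.6 / 6801.0 = 1.882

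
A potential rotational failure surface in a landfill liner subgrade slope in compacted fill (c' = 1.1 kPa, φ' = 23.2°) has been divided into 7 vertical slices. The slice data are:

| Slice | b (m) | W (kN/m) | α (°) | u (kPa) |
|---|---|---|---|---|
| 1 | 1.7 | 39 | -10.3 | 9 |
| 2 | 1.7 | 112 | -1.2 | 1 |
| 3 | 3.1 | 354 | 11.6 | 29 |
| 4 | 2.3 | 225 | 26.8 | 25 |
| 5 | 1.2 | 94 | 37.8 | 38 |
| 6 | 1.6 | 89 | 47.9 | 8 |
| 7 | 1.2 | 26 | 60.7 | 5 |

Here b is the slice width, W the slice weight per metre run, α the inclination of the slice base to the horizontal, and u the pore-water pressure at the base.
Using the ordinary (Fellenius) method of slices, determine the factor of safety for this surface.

FS = 0.86

Ordinary method of slices: FS = Σ[c'·Δl_i + (W_i cosα_i − u_i·Δl_i)·tanφ'] / Σ W_i sinα_i, with Δl_i = b_i / cosα_i.
Slice 1: Δl = 1.7/cos(-10.3°) = 1.728 m; N'_1 = 39·cos(-10.3°) − 9·1.728 = 22.8; c'Δl = 1.90; W sinα = -7.0
Slice 2: Δl = 1.7/cos(-1.2°) = 1.700 m; N'_2 = 112·cos(-1.2°) − 1·1.700 = 110.3; c'Δl = 1.87; W sinα = -2.3
Slice 3: Δl = 3.1/cos11.6° = 3.165 m; N'_3 = 354·cos11.6° − 29·3.165 = 255.0; c'Δl = 3.48; W sinα = 71.2
Slice 4: Δl = 2.3/cos26.8° = 2.577 m; N'_4 = 225·cos26.8° − 25·2.577 = 136.4; c'Δl = 2.83; W sinα = 101.4
Slice 5: Δl = 1.2/cos37.8° = 1.519 m; N'_5 = 94·cos37.8° − 38·1.519 = 16.6; c'Δl = 1.67; W sinα = 57.6
Slice 6: Δl = 1.6/cos47.9° = 2.387 m; N'_6 = 89·cos47.9° − 8·2.387 = 40.6; c'Δl = 2.63; W sinα = 66.0
Slice 7: Δl = 1.2/cos60.7° = 2.452 m; N'_7 = 26·cos60.7° − 5·2.452 = 0.5; c'Δl = 2.70; W sinα = 22.7
Σc'Δl = 17.1 kN/m; ΣN' = 582.1 kN/m; ΣW sinα = 309.6 kN/m
Resisting = 17.1 + 582.1·tan23.2° = 17.1 + 249.5 = 266.6 kN/m
FS = 266.6 / 309.6 = 0.861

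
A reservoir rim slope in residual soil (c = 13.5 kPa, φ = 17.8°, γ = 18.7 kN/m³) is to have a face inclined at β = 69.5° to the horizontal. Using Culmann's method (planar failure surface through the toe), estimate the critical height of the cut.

Culmann's analysis gives the critical failure plane at α_cr = (β + φ)/2 = (69.5 + 17.8)/2 = 43.6°, and the critical height
H_c = (4c/γ) · sinβ cosφ / [1 − cos(β − φ)]
    = (4·13.5/18.7) · sin69.5°·cos17.8° / [1 − cos(51.7°)]
    = 2.888 · 0.9367·0.9521 / [1 − 0.6198]
    = 2.888 · 0.8918 / 0.3802
    = 6.77 m

H_c = 6.77 m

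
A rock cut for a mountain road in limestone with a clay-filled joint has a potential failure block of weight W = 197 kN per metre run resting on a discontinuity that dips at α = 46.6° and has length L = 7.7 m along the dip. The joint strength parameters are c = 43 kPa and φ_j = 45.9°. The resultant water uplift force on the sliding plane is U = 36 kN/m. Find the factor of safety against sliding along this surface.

FS = 3.03

Resolving the block weight along and normal to the plane and applying the Mohr–Coulomb strength on the joint:
N' = W cosα − U = 197·cos46.6° − 36 = 99.4 kN/m
Driving force T = W sinα = 197·sin46.6° = 143.1 kN/m
Resisting force R = c·L + N'·tanφ_j = 43·7.7 + 99.4·tan45.9° = 331.1 + 102.5 = 433.6 kN/m
FS = R / T = 433.6 / 143.1 = 3.029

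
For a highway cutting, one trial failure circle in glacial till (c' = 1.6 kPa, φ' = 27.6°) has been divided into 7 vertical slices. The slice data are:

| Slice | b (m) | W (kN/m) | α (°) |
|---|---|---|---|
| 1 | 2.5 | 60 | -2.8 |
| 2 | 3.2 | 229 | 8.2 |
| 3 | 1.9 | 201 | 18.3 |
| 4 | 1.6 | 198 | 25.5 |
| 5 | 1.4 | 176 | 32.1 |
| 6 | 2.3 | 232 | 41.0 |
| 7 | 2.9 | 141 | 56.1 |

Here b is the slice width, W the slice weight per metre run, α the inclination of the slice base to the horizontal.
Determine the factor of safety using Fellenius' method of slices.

Ordinary method of slices: FS = Σ[c'·Δl_i + (W_i cosα_i)·tanφ'] / Σ W_i sinα_i, with Δl_i = b_i / cosα_i.
Slice 1: Δl = 2.5/cos(-2.8°) = 2.503 m; N'_1 = 60·cos(-2.8°) = 59.9; c'Δl = 4.00; W sinα = -2.9
Slice 2: Δl = 3.2/cos8.2° = 3.233 m; N'_2 = 229·cos8.2° = 226.7; c'Δl = 5.17; W sinα = 32.7
Slice 3: Δl = 1.9/cos18.3° = 2.001 m; N'_3 = 201·cos18.3° = 190.8; c'Δl = 3.20; W sinα = 63.1
Slice 4: Δl = 1.6/cos25.5° = 1.773 m; N'_4 = 198·cos25.5° = 178.7; c'Δl = 2.84; W sinα = 85.2
Slice 5: Δl = 1.4/cos32.1° = 1.653 m; N'_5 = 176·cos32.1° = 149.1; c'Δl = 2.64; W sinα = 93.5
Slice 6: Δl = 2.3/cos41.0° = 3.048 m; N'_6 = 232·cos41.0° = 175.1; c'Δl = 4.88; W sinα = 152.2
Slice 7: Δl = 2.9/cos56.1° = 5.200 m; N'_7 = 141·cos56.1° = 78.6; c'Δl = 8.32; W sinα = 117.0
Σc'Δl = 31.1 kN/m; ΣN' = 1059.0 kN/m; ΣW sinα = 540.8 kN/m
Resisting = 31.1 + 1059.0·tan27.6° = 31.1 + 553.6 = 584.7 kN/m
FS = 584.7 / 540.8 = 1.081

FS = 1.08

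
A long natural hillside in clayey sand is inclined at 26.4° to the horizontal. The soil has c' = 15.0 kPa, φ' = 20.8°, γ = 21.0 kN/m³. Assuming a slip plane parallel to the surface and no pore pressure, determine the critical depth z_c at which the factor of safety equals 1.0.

Setting FS = 1.00 in FS = [c' + γz cos²β tanφ'] / [γz sinβ cosβ] and solving for z:
z = c' / [γ cosβ (FS·sinβ − cosβ·tanφ')]
  = 15.0 / [21.0·cos26.4°·(1.00·sin26.4° − cos26.4°·tan20.8°)]
  = 15.0 / [21.0·0.8957·(1.00·0.4446 − 0.8957·0.3799)]
  = 15.0 / 1.9635 = 7.639 m

z_c = 7.64 m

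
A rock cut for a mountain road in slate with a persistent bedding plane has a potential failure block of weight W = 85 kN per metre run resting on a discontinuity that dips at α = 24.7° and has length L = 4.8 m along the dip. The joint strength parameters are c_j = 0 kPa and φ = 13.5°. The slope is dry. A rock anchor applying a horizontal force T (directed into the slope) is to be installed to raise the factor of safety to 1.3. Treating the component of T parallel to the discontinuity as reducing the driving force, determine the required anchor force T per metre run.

Resolving forces along and normal to the sliding plane, with the horizontal anchor force T adding T·sinα to the effective normal force and T·cosα acting up the plane against the driving force:
FS = [c_jL + (W cosα + T sinα) tanφ] / [W sinα − T cosα]
Without the anchor: N' = 77.2 kN/m, driving T_d = 35.5 kN/m, resisting R = 0·4.8 + 77.2·tan13.5° = 18.5 kN/m, FS = 0.52.
Setting FS = 1.3 and solving for T:
1.3·(35.5 − T cos24.7°) = 18.5 + T sin24.7°·tan13.5°
T·(sin24.7°·tan13.5° + 1.3·cos24.7°) = 1.3·35.5 − 18.5
T·(0.4179·0.2401 + 1.3·0.9085) = 46.2 − 18.5 = 27.6
T·1.2814 = 27.6
T = 21.6 kN/m

T = 22 kN/m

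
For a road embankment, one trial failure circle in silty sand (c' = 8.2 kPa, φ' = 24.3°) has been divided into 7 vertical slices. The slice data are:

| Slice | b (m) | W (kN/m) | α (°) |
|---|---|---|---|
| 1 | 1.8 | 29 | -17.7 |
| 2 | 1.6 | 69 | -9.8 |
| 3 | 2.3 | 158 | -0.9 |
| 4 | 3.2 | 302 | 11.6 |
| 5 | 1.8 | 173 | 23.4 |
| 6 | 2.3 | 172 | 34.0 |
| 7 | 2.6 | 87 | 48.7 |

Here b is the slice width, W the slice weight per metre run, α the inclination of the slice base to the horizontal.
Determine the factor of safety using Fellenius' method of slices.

FS = 2.07

Ordinary method of slices: FS = Σ[c'·Δl_i + (W_i cosα_i)·tanφ'] / Σ W_i sinα_i, with Δl_i = b_i / cosα_i.
Slice 1: Δl = 1.8/cos(-17.7°) = 1.889 m; N'_1 = 29·cos(-17.7°) = 27.6; c'Δl = 15.49; W sinα = -8.8
Slice 2: Δl = 1.6/cos(-9.8°) = 1.624 m; N'_2 = 69·cos(-9.8°) = 68.0; c'Δl = 13.31; W sinα = -11.7
Slice 3: Δl = 2.3/cos(-0.9°) = 2.300 m; N'_3 = 158·cos(-0.9°) = 158.0; c'Δl = 18.86; W sinα = -2.5
Slice 4: Δl = 3.2/cos11.6° = 3.267 m; N'_4 = 302·cos11.6° = 295.8; c'Δl = 26.79; W sinα = 60.7
Slice 5: Δl = 1.8/cos23.4° = 1.961 m; N'_5 = 173·cos23.4° = 158.8; c'Δl = 16.08; W sinα = 68.7
Slice 6: Δl = 2.3/cos34.0° = 2.774 m; N'_6 = 172·cos34.0° = 142.6; c'Δl = 22.75; W sinα = 96.2
Slice 7: Δl = 2.6/cos48.7° = 3.939 m; N'_7 = 87·cos48.7° = 57.4; c'Δl = 32.30; W sinα = 65.4
Σc'Δl = 145.6 kN/m; ΣN' = 908.2 kN/m; ΣW sinα = 267.9 kN/m
Resisting = 145.6 + 908.2·tan24.3° = 145.6 + 410.1 = 555.7 kN/m
FS = 555.7 / 267.9 = 2.074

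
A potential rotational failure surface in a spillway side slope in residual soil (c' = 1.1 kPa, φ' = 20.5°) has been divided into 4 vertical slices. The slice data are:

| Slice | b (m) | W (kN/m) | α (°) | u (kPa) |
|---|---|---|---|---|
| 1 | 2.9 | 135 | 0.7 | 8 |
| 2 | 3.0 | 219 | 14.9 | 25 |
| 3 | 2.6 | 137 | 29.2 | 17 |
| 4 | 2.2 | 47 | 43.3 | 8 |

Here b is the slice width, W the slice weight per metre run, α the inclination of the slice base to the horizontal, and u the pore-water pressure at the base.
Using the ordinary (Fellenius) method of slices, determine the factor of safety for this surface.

FS = 0.86

Ordinary method of slices: FS = Σ[c'·Δl_i + (W_i cosα_i − u_i·Δl_i)·tanφ'] / Σ W_i sinα_i, with Δl_i = b_i / cosα_i.
Slice 1: Δl = 2.9/cos0.7° = 2.900 m; N'_1 = 135·cos0.7° − 8·2.900 = 111.8; c'Δl = 3.19; W sinα = 1.6
Slice 2: Δl = 3.0/cos14.9° = 3.104 m; N'_2 = 219·cos14.9° − 25·3.104 = 134.0; c'Δl = 3.41; W sinα = 56.3
Slice 3: Δl = 2.6/cos29.2° = 2.979 m; N'_3 = 137·cos29.2° − 17·2.979 = 69.0; c'Δl = 3.28; W sinα = 66.8
Slice 4: Δl = 2.2/cos43.3° = 3.023 m; N'_4 = 47·cos43.3° − 8·3.023 = 10.0; c'Δl = 3.33; W sinα = 32.2
Σc'Δl = 13.2 kN/m; ΣN' = 324.8 kN/m; ΣW sinα = 157.0 kN/m
Resisting = 13.2 + 324.8·tan20.5° = 13.2 + 121.4 = 134.6 kN/m
FS = 134.6 / 157.0 = 0.857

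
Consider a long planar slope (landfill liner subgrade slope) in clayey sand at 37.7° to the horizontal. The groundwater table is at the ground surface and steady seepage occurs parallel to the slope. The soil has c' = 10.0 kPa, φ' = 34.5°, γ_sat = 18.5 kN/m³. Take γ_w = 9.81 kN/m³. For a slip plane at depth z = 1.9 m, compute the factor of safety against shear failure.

With seepage parallel to the slope and the water table at the surface, the effective normal stress on the slip plane uses the buoyant unit weight γ' = γ_sat − γ_w while the driving shear stress uses γ_sat:
FS = [c' + γ' z cos²β tanφ'] / [γ_sat z sinβ cosβ]
γ' = 18.5 − 9.81 = 8.69 kN/m³
Numerator = 10.0 + 8.69·1.9·cos²37.7°·tan34.5° = 10.0 + 8.69·1.9·0.6260·0.6873 = 17.104 kPa
Denominator = 18.5·1.9·sin37.7°·cos37.7° = 18.5·1.9·0.6115·0.7912 = 17.007 kPa
FS = 17.104 / 17.007 = 1.006

FS = 1.01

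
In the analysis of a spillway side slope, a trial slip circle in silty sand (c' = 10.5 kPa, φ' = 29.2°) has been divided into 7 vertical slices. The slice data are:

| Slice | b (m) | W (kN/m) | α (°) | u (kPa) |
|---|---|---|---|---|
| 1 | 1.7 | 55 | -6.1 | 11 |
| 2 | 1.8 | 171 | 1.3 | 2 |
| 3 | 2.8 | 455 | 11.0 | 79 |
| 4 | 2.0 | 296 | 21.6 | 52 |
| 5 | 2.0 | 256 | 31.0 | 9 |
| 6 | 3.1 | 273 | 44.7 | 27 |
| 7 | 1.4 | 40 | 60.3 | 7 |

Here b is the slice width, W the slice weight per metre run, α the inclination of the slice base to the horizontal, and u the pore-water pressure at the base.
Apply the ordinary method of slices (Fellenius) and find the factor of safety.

Ordinary method of slices: FS = Σ[c'·Δl_i + (W_i cosα_i − u_i·Δl_i)·tanφ'] / Σ W_i sinα_i, with Δl_i = b_i / cosα_i.
Slice 1: Δl = 1.7/cos(-6.1°) = 1.710 m; N'_1 = 55·cos(-6.1°) − 11·1.710 = 35.9; c'Δl = 17.95; W sinα = -5.8
Slice 2: Δl = 1.8/cos1.3° = 1.800 m; N'_2 = 171·cos1.3° − 2·1.800 = 167.4; c'Δl = 18.90; W sinα = 3.9
Slice 3: Δl = 2.8/cos11.0° = 2.852 m; N'_3 = 455·cos11.0° − 79·2.852 = 221.3; c'Δl = 29.95; W sinα = 86.8
Slice 4: Δl = 2.0/cos21.6° = 2.151 m; N'_4 = 296·cos21.6° − 52·2.151 = 163.4; c'Δl = 22.59; W sinα = 109.0
Slice 5: Δl = 2.0/cos31.0° = 2.333 m; N'_5 = 256·cos31.0° − 9·2.333 = 198.4; c'Δl = 24.50; W sinα = 131.8
Slice 6: Δl = 3.1/cos44.7° = 4.361 m; N'_6 = 273·cos44.7° − 27·4.361 = 76.3; c'Δl = 45.79; W sinα = 192.0
Slice 7: Δl = 1.4/cos60.3° = 2.826 m; N'_7 = 40·cos60.3° − 7·2.826 = 0.0; c'Δl = 29.67; W sinα = 34.7
Σc'Δl = 189.4 kN/m; ΣN' = 862.7 kN/m; ΣW sinα = 552.4 kN/m
Resisting = 189.4 + 862.7·tan29.2° = 189.4 + 482.1 = 671.5 kN/m
FS = 671.5 / 552.4 = 1.215

FS = 1.22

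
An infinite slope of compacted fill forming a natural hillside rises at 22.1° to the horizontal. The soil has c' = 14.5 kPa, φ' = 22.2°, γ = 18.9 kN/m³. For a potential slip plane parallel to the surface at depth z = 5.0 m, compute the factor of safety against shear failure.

For an infinite slope with a slip plane parallel to the surface (no pore pressure): FS = [c' + γz cos²β tanφ'] / [γz sinβ cosβ].
γz = 18.9·5.0 = 94.50 kN/m²
Numerator = 14.5 + 94.50·cos²22.1°·tan22.2° = 14.5 + 94.50·0.8585·0.4081 = 47.606 kPa
Denominator = 94.50·sin22.1°·cos22.1° = 94.50·0.3762·0.9265 = 32.941 kPa
FS = 47.606 / 32.941 = 1.445

FS = 1.45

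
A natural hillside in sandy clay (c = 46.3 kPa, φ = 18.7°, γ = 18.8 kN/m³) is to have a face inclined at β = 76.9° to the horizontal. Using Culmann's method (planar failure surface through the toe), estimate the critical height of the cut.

Culmann's analysis gives the critical failure plane at α_cr = (β + φ)/2 = (76.9 + 18.7)/2 = 47.8°, and the critical height
H_c = (4c/γ) · sinβ cosφ / [1 − cos(β − φ)]
    = (4·46.3/18.8) · sin76.9°·cos18.7° / [1 − cos(58.2°)]
    = 9.851 · 0.9740·0.9472 / [1 − 0.5270]
    = 9.851 · 0.9226 / 0.4730
    = 19.21 m

H_c = 19.21 m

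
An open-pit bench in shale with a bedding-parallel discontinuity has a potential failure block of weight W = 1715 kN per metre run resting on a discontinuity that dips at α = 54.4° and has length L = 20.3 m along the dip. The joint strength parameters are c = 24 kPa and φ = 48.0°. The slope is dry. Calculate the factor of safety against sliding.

FS = 1.14

Resolving the block weight along and normal to the plane and applying the Mohr–Coulomb strength on the joint:
N' = W cosα = 1715·cos54.4° = 998.3 kN/m
Driving force T = W sinα = 1715·sin54.4° = 1394.5 kN/m
Resisting force R = c·L + N'·tanφ = 24·20.3 + 998.3·tan48.0° = 487.2 + 1108.8 = 1596.0 kN/m
FS = R / T = 1596.0 / 1394.5 = 1.145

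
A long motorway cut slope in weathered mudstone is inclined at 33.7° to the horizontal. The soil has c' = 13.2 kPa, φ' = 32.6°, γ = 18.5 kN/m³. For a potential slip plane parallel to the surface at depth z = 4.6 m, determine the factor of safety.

For an infinite slope with a slip plane parallel to the surface (no pore pressure): FS = [c' + γz cos²β tanφ'] / [γz sinβ cosβ].
γz = 18.5·4.6 = 85.10 kN/m²
Numerator = 13.2 + 85.10·cos²33.7°·tan32.6° = 13.2 + 85.10·0.6921·0.6395 = 50.869 kPa
Denominator = 85.10·sin33.7°·cos33.7° = 85.10·0.5548·0.8320 = 39.283 kPa
FS = 50.869 / 39.283 = 1.295

FS = 1.29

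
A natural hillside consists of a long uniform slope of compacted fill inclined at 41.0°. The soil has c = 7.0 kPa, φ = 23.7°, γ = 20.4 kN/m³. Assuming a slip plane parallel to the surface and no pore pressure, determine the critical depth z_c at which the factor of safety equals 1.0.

Setting FS = 1.00 in FS = [c + γz cos²β tanφ] / [γz sinβ cosβ] and solving for z:
z = c / [γ cosβ (FS·sinβ − cosβ·tanφ)]
  = 7.0 / [20.4·cos41.0°·(1.00·sin41.0° − cos41.0°·tan23.7°)]
  = 7.0 / [20.4·0.7547·(1.00·0.6561 − 0.7547·0.4390)]
  = 7.0 / 5.0001 = 1.400 m

z_c = 1.40 m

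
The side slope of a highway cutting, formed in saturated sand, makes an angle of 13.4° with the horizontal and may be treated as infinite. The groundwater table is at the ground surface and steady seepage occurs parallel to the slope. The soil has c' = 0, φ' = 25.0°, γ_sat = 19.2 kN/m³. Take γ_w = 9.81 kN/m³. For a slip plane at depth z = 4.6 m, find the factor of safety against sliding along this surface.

FS = 0.96

With seepage parallel to the slope and the water table at the surface, the effective normal stress on the slip plane uses the buoyant unit weight γ' = γ_sat − γ_w while the driving shear stress uses γ_sat:
FS = [c' + γ' z cos²β tanφ'] / [γ_sat z sinβ cosβ]
(For c' = 0 this reduces to FS = (γ'/γ_sat)·tanφ'/tanβ.)
γ' = 19.2 − 9.81 = 9.39 kN/m³
Numerator = 0.0 + 9.39·4.6·cos²13.4°·tan25.0° = 0.0 + 9.39·4.6·0.9463·0.4663 = 19.060 kPa
Denominator = 19.2·4.6·sin13.4°·cos13.4° = 19.2·4.6·0.2317·0.9728 = 19.911 kPa
FS = 19.060 / 19.911 = 0.957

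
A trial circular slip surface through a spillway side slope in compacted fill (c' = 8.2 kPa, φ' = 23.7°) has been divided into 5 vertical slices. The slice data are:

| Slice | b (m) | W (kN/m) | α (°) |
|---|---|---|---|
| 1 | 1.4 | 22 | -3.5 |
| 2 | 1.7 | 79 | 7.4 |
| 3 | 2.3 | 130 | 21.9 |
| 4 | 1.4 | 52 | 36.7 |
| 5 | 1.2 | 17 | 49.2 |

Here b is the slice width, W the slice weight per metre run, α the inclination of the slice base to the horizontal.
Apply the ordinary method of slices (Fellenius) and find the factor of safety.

Ordinary method of slices: FS = Σ[c'·Δl_i + (W_i cosα_i)·tanφ'] / Σ W_i sinα_i, with Δl_i = b_i / cosα_i.
Slice 1: Δl = 1.4/cos(-3.5°) = 1.403 m; N'_1 = 22·cos(-3.5°) = 22.0; c'Δl = 11.50; W sinα = -1.3
Slice 2: Δl = 1.7/cos7.4° = 1.714 m; N'_2 = 79·cos7.4° = 78.3; c'Δl = 14.06; W sinα = 10.2
Slice 3: Δl = 2.3/cos21.9° = 2.479 m; N'_3 = 130·cos21.9° = 120.6; c'Δl = 20.33; W sinα = 48.5
Slice 4: Δl = 1.4/cos36.7° = 1.746 m; N'_4 = 52·cos36.7° = 41.7; c'Δl = 14.32; W sinα = 31.1
Slice 5: Δl = 1.2/cos49.2° = 1.836 m; N'_5 = 17·cos49.2° = 11.1; c'Δl = 15.06; W sinα = 12.9
Σc'Δl = 75.3 kN/m; ΣN' = 273.7 kN/m; ΣW sinα = 101.3 kN/m
Resisting = 75.3 + 273.7·tan23.7° = 75.3 + 120.2 = 195.4 kN/m
FS = 195.4 / 101.3 = 1.930

FS = 1.93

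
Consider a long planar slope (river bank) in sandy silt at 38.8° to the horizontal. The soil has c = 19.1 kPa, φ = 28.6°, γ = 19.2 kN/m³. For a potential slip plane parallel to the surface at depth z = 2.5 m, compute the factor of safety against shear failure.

For an infinite slope with a slip plane parallel to the surface (no pore pressure): FS = [c + γz cos²β tanφ] / [γz sinβ cosβ].
γz = 19.2·2.5 = 48.00 kN/m²
Numerator = 19.1 + 48.00·cos²38.8°·tan28.6° = 19.1 + 48.00·0.6074·0.5452 = 34.995 kPa
Denominator = 48.00·sin38.8°·cos38.8° = 48.00·0.6266·0.7793 = 23.440 kPa
FS = 34.995 / 23.440 = 1.493

FS = 1.49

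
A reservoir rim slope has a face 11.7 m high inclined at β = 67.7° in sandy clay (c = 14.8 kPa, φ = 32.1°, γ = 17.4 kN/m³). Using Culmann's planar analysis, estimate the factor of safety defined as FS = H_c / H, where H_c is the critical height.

H_c = (4c/γ) · sinβ cosφ / [1 − cos(β − φ)]
    = (4·14.8/17.4) · sin67.7°·cos32.1° / [1 − cos35.6°]
    = 3.402 · 0.7838 / 0.1869 = 14.27 m
FS = H_c / H = 14.27 / 11.7 = 1.219

FS = 1.22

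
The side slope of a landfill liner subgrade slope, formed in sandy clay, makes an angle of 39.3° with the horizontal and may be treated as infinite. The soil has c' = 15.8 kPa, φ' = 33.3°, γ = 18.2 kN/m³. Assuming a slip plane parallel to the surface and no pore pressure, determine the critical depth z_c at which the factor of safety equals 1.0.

Setting FS = 1.00 in FS = [c' + γz cos²β tanφ'] / [γz sinβ cosβ] and solving for z:
z = c' / [γ cosβ (FS·sinβ − cosβ·tanφ')]
  = 15.8 / [18.2·cos39.3°·(1.00·sin39.3° − cos39.3°·tan33.3°)]
  = 15.8 / [18.2·0.7738·(1.00·0.6334 − 0.7738·0.6569)]
  = 15.8 / 1.7614 = 8.970 m

z_c = 8.97 m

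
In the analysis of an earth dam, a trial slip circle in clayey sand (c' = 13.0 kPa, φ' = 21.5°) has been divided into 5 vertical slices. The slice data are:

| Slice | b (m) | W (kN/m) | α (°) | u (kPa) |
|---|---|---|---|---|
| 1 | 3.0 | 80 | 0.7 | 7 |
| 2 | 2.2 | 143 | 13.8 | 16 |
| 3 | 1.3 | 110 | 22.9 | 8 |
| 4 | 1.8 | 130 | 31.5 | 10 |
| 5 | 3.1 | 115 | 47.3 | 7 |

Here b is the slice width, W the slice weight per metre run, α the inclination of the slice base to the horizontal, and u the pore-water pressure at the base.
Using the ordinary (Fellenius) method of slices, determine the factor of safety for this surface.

Ordinary method of slices: FS = Σ[c'·Δl_i + (W_i cosα_i − u_i·Δl_i)·tanφ'] / Σ W_i sinα_i, with Δl_i = b_i / cosα_i.
Slice 1: Δl = 3.0/cos0.7° = 3.000 m; N'_1 = 80·cos0.7° − 7·3.000 = 59.0; c'Δl = 39.00; W sinα = 1.0
Slice 2: Δl = 2.2/cos13.8° = 2.265 m; N'_2 = 143·cos13.8° − 16·2.265 = 102.6; c'Δl = 29.45; W sinα = 34.1
Slice 3: Δl = 1.3/cos22.9° = 1.411 m; N'_3 = 110·cos22.9° − 8·1.411 = 90.0; c'Δl = 18.35; W sinα = 42.8
Slice 4: Δl = 1.8/cos31.5° = 2.111 m; N'_4 = 130·cos31.5° − 10·2.111 = 89.7; c'Δl = 27.44; W sinα = 67.9
Slice 5: Δl = 3.1/cos47.3° = 4.571 m; N'_5 = 115·cos47.3° − 7·4.571 = 46.0; c'Δl = 59.43; W sinα = 84.5
Σc'Δl = 173.7 kN/m; ΣN' = 387.4 kN/m; ΣW sinα = 230.3 kN/m
Resisting = 173.7 + 387.4·tan21.5° = 173.7 + 152.6 = 326.3 kN/m
FS = 326.3 / 230.3 = 1.416

FS = 1.42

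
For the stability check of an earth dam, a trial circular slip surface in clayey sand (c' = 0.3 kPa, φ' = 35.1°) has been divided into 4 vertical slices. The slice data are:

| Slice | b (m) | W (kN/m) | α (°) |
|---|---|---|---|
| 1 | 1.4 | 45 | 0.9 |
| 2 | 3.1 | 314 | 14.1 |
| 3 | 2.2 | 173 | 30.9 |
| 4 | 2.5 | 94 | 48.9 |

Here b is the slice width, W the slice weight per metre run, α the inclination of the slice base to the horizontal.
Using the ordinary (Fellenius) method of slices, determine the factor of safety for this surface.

Ordinary method of slices: FS = Σ[c'·Δl_i + (W_i cosα_i)·tanφ'] / Σ W_i sinα_i, with Δl_i = b_i / cosα_i.
Slice 1: Δl = 1.4/cos0.9° = 1.400 m; N'_1 = 45·cos0.9° = 45.0; c'Δl = 0.42; W sinα = 0.7
Slice 2: Δl = 3.1/cos14.1° = 3.196 m; N'_2 = 314·cos14.1° = 304.5; c'Δl = 0.96; W sinα = 76.5
Slice 3: Δl = 2.2/cos30.9° = 2.564 m; N'_3 = 173·cos30.9° = 148.4; c'Δl = 0.77; W sinα = 88.8
Slice 4: Δl = 2.5/cos48.9° = 3.803 m; N'_4 = 94·cos48.9° = 61.8; c'Δl = 1.14; W sinα = 70.8
Σc'Δl = 3.3 kN/m; ΣN' = 559.8 kN/m; ΣW sinα = 236.9 kN/m
Resisting = 3.3 + 559.8·tan35.1° = 3.3 + 393.4 = 396.7 kN/m
FS = 396.7 / 236.9 = 1.675

FS = 1.67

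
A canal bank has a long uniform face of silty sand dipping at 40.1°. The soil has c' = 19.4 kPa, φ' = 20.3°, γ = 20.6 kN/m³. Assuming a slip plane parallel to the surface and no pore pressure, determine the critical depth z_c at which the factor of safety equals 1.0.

Setting FS = 1.00 in FS = [c' + γz cos²β tanφ'] / [γz sinβ cosβ] and solving for z:
z = c' / [γ cosβ (FS·sinβ − cosβ·tanφ')]
  = 19.4 / [20.6·cos40.1°·(1.00·sin40.1° − cos40.1°·tan20.3°)]
  = 19.4 / [20.6·0.7649·(1.00·0.6441 − 0.7649·0.3699)]
  = 19.4 / 5.6911 = 3.409 m

z_c = 3.41 m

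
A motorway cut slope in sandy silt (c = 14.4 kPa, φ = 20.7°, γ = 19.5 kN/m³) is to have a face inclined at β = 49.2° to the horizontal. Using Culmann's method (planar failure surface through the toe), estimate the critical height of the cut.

H_c = 17.26 m

Culmann's analysis gives the critical failure plane at α_cr = (β + φ)/2 = (49.2 + 20.7)/2 = 35.0°, and the critical height
H_c = (4c/γ) · sinβ cosφ / [1 − cos(β − φ)]
    = (4·14.4/19.5) · sin49.2°·cos20.7° / [1 − cos(28.5°)]
    = 2.954 · 0.7570·0.9354 / [1 − 0.8788]
    = 2.954 · 0.7081 / 0.1212
    = 17.26 m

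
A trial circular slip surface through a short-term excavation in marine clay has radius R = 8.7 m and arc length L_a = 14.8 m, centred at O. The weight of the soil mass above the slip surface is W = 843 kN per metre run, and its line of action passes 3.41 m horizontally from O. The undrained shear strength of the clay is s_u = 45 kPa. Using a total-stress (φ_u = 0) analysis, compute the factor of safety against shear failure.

FS = 2.02

Taking moments about the centre O, the resisting moment is provided by the undrained shear strength acting along the arc:
M_R = s_u·L_a·R = 45·14.80·8.7 = 5794.2 kN·m/m
M_D = W·d = 843·3.41 = 2874.6 kN·m/m
FS = M_R / M_D = 5794.2 / 2874.6 = 2.016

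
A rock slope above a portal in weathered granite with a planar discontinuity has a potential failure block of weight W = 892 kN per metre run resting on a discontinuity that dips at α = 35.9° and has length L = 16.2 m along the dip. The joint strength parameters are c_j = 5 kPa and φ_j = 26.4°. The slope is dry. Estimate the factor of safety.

Resolving the block weight along and normal to the plane and applying the Mohr–Coulomb strength on the joint:
N' = W cosα = 892·cos35.9° = 722.6 kN/m
Driving force T = W sinα = 892·sin35.9° = 523.0 kN/m
Resisting force R = c_j·L + N'·tanφ_j = 5·16.2 + 722.6·tan26.4° = 81.0 + 358.7 = 439.7 kN/m
FS = R / T = 439.7 / 523.0 = 0.841

FS = 0.84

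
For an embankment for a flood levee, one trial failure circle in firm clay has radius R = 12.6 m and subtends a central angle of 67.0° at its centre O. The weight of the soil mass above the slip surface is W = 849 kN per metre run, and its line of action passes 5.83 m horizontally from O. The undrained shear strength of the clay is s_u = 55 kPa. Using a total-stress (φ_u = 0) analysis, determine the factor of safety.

Taking moments about the centre O, the resisting moment is provided by the undrained shear strength acting along the arc:
Arc length L_a = R·θ = 12.6·(67.0°·π/180) = 12.6·1.1694 = 14.73 m
M_R = s_u·L_a·R = 55·14.73·12.6 = 10210.7 kN·m/m
M_D = W·d = 849·5.83 = 4949.7 kN·m/m
FS = M_R / M_D = 10210.7 / 4949.7 = 2.063

FS = 2.06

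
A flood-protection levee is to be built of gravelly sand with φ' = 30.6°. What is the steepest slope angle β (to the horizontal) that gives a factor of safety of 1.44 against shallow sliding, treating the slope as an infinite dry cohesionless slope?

For an infinite dry cohesionless slope FS = tanφ'/tanβ, so tanβ = tanφ' / FS.
tanβ = tan30.6° / 1.44 = 0.5914 / 1.44 = 0.4107
β = arctan(0.4107) = 22.33°

β = 22.3°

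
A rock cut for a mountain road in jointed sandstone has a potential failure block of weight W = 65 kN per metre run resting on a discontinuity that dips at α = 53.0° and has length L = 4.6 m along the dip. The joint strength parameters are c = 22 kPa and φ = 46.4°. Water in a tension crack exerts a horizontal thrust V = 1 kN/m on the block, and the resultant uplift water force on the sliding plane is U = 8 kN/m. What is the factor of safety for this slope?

Resolving the block weight along and normal to the plane and applying the Mohr–Coulomb strength on the joint:
N' = W cosα − U − V sinα = 65·cos53.0° − 8 − 1·sin53.0° = 30.3 kN/m
Driving force T = W sinα + V cosα = 65·sin53.0° + 1·cos53.0° = 52.5 kN/m
Resisting force R = c·L + N'·tanφ = 22·4.6 + 30.3·tan46.4° = 101.2 + 31.8 = 133.0 kN/m
FS = R / T = 133.0 / 52.5 = 2.533

FS = 2.53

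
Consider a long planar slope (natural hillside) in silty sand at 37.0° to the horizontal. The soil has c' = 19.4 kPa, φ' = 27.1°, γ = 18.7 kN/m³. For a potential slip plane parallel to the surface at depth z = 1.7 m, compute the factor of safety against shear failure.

FS = 1.95

For an infinite slope with a slip plane parallel to the surface (no pore pressure): FS = [c' + γz cos²β tanφ'] / [γz sinβ cosβ].
γz = 18.7·1.7 = 31.79 kN/m²
Numerator = 19.4 + 31.79·cos²37.0°·tan27.1° = 19.4 + 31.79·0.6378·0.5117 = 29.776 kPa
Denominator = 31.79·sin37.0°·cos37.0° = 31.79·0.6018·0.7986 = 15.279 kPa
FS = 29.776 / 15.279 = 1.949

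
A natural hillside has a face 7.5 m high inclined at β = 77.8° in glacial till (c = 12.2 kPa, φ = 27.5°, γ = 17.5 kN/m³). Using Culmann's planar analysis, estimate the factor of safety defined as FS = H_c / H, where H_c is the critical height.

FS = 0.89

H_c = (4c/γ) · sinβ cosφ / [1 − cos(β − φ)]
    = (4·12.2/17.5) · sin77.8°·cos27.5° / [1 − cos50.3°]
    = 2.789 · 0.8670 / 0.3612 = 6.69 m
FS = H_c / H = 6.69 / 7.5 = 0.892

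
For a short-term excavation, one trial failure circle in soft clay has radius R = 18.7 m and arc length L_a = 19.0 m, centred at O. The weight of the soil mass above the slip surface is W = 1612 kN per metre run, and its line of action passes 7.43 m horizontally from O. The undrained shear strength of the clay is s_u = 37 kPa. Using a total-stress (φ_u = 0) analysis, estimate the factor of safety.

FS = 1.10

Taking moments about the centre O, the resisting moment is provided by the undrained shear strength acting along the arc:
M_R = s_u·L_a·R = 37·19.00·18.7 = 13146.1 kN·m/m
M_D = W·d = 1612·7.43 = 11977.2 kN·m/m
FS = M_R / M_D = 13146.1 / 11977.2 = 1.098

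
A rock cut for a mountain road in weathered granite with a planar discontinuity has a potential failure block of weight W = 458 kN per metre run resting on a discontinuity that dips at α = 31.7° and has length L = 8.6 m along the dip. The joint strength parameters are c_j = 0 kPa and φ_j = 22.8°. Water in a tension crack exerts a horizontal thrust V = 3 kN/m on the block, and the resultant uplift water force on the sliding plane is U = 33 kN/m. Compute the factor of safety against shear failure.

Resolving the block weight along and normal to the plane and applying the Mohr–Coulomb strength on the joint:
N' = W cosα − U − V sinα = 458·cos31.7° − 33 − 3·sin31.7° = 355.1 kN/m
Driving force T = W sinα + V cosα = 458·sin31.7° + 3·cos31.7° = 243.2 kN/m
Resisting force R = c_j·L + N'·tanφ_j = 0·8.6 + 355.1·tan22.8° = 0.0 + 149.3 = 149.3 kN/m
FS = R / T = 149.3 / 243.2 = 0.614

FS = 0.61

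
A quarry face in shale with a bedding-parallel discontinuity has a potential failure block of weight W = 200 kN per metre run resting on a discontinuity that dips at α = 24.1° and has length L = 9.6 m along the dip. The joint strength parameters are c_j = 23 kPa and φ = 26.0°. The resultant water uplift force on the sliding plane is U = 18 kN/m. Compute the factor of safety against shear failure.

FS = 3.69

Resolving the block weight along and normal to the plane and applying the Mohr–Coulomb strength on the joint:
N' = W cosα − U = 200·cos24.1° − 18 = 164.6 kN/m
Driving force T = W sinα = 200·sin24.1° = 81.7 kN/m
Resisting force R = c_j·L + N'·tanφ = 23·9.6 + 164.6·tan26.0° = 220.8 + 80.3 = 301.1 kN/m
FS = R / T = 301.1 / 81.7 = 3.687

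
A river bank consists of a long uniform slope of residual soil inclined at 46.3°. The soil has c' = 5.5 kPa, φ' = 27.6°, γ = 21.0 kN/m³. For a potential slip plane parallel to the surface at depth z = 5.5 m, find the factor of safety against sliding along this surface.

For an infinite slope with a slip plane parallel to the surface (no pore pressure): FS = [c' + γz cos²β tanφ'] / [γz sinβ cosβ].
γz = 21.0·5.5 = 115.50 kN/m²
Numerator = 5.5 + 115.50·cos²46.3°·tan27.6° = 5.5 + 115.50·0.4773·0.5228 = 34.321 kPa
Denominator = 115.50·sin46.3°·cos46.3° = 115.50·0.7230·0.6909 = 57.691 kPa
FS = 34.321 / 57.691 = 0.595

FS = 0.59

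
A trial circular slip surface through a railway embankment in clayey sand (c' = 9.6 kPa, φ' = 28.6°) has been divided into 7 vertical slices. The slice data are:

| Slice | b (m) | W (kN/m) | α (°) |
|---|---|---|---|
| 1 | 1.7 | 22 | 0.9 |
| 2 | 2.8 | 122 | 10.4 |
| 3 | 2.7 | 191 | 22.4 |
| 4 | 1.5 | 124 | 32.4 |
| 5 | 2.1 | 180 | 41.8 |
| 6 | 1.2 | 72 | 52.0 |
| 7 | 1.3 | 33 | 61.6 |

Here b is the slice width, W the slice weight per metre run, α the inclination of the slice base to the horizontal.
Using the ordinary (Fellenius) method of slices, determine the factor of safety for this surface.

FS = 1.35

Ordinary method of slices: FS = Σ[c'·Δl_i + (W_i cosα_i)·tanφ'] / Σ W_i sinα_i, with Δl_i = b_i / cosα_i.
Slice 1: Δl = 1.7/cos0.9° = 1.700 m; N'_1 = 22·cos0.9° = 22.0; c'Δl = 16.32; W sinα = 0.3
Slice 2: Δl = 2.8/cos10.4° = 2.847 m; N'_2 = 122·cos10.4° = 120.0; c'Δl = 27.33; W sinα = 22.0
Slice 3: Δl = 2.7/cos22.4° = 2.920 m; N'_3 = 191·cos22.4° = 176.6; c'Δl = 28.04; W sinα = 72.8
Slice 4: Δl = 1.5/cos32.4° = 1.777 m; N'_4 = 124·cos32.4° = 104.7; c'Δl = 17.05; W sinα = 66.4
Slice 5: Δl = 2.1/cos41.8° = 2.817 m; N'_5 = 180·cos41.8° = 134.2; c'Δl = 27.04; W sinα = 120.0
Slice 6: Δl = 1.2/cos52.0° = 1.949 m; N'_6 = 72·cos52.0° = 44.3; c'Δl = 18.71; W sinα = 56.7
Slice 7: Δl = 1.3/cos61.6° = 2.733 m; N'_7 = 33·cos61.6° = 15.7; c'Δl = 26.24; W sinα = 29.0
Σc'Δl = 160.7 kN/m; ΣN' = 617.5 kN/m; ΣW sinα = 367.3 kN/m
Resisting = 160.7 + 617.5·tan28.6° = 160.7 + 336.7 = 497.4 kN/m
FS = 497.4 / 367.3 = 1.354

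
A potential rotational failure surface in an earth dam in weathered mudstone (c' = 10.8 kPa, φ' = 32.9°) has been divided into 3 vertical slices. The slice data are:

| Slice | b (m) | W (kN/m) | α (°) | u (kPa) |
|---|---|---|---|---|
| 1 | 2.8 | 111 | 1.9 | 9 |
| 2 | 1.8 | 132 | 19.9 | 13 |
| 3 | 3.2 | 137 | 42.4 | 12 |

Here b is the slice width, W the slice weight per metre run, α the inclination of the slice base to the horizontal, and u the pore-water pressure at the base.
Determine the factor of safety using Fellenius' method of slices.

FS = 1.77

Ordinary method of slices: FS = Σ[c'·Δl_i + (W_i cosα_i − u_i·Δl_i)·tanφ'] / Σ W_i sinα_i, with Δl_i = b_i / cosα_i.
Slice 1: Δl = 2.8/cos1.9° = 2.802 m; N'_1 = 111·cos1.9° − 9·2.802 = 85.7; c'Δl = 30.26; W sinα = 3.7
Slice 2: Δl = 1.8/cos19.9° = 1.914 m; N'_2 = 132·cos19.9° − 13·1.914 = 99.2; c'Δl = 20.67; W sinα = 44.9
Slice 3: Δl = 3.2/cos42.4° = 4.333 m; N'_3 = 137·cos42.4° − 12·4.333 = 49.2; c'Δl = 46.80; W sinα = 92.4
Σc'Δl = 97.7 kN/m; ΣN' = 234.1 kN/m; ΣW sinα = 141.0 kN/m
Resisting = 97.7 + 234.1·tan32.9° = 97.7 + 151.5 = 249.2 kN/m
FS = 249.2 / 141.0 = 1.767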